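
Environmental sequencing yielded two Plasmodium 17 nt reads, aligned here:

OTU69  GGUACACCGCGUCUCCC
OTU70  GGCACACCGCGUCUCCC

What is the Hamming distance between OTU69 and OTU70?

Differing sites — 3:U/C.
That gives 1 mismatch out of 17 aligned sites, so the Hamming distance is 1.

1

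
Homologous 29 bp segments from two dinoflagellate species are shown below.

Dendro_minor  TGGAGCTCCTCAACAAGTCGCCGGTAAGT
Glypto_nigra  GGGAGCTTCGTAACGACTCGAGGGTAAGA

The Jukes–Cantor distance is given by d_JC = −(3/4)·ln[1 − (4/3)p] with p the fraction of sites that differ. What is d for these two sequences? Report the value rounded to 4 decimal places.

0.4006

Mismatches occur at site 1 (T→G), site 8 (C→T), site 10 (T→G), site 11 (C→T), site 15 (A→G), site 17 (G→C), site 21 (C→A), site 22 (C→G), site 29 (T→A).
p = 9/29 = 0.310345.
d = −0.75 · ln(1 − (4/3)·0.310345) = −0.75 · ln(0.586207) = −0.75 · (-0.534082) = 0.4006.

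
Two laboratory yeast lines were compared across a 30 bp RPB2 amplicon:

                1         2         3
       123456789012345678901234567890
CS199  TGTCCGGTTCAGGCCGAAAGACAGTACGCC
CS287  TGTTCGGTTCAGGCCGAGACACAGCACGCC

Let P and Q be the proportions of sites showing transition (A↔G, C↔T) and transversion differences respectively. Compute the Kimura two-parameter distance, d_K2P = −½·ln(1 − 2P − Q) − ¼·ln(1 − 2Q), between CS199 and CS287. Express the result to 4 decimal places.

Differing sites — 4:C/T (Ti); 18:A/G (Ti); 20:G/C (Tv); 25:T/C (Ti).
Of the 4 differences, 3 transitions and 1 transversion over 30 sites: P = 3/30 = 0.100000, Q = 1/30 = 0.033333.
d = −0.5·ln(0.766667) − 0.25·ln(0.933334) = −0.5·(-0.265703) − 0.25·(-0.068992) = 0.1501.

0.1501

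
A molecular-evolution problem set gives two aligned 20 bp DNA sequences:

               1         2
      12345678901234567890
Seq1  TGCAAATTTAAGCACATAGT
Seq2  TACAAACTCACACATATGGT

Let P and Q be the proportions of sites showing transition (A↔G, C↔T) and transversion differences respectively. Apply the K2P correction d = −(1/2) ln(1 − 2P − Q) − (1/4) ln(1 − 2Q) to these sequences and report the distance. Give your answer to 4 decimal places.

Mismatches occur at site 2 (G↔A, transition), site 7 (T↔C, transition), site 9 (T↔C, transition), site 11 (A↔C, transversion), site 12 (G↔A, transition), site 15 (C↔T, transition), site 18 (A↔G, transition).
Of the 7 differences, 6 transitions and 1 transversion over 20 sites: P = 6/20 = 0.300000, Q = 1/20 = 0.050000.
d = −0.5·ln(0.350000) − 0.25·ln(0.900000) = −0.5·(-1.049822) − 0.25·(-0.105361) = 0.5513.

0.5513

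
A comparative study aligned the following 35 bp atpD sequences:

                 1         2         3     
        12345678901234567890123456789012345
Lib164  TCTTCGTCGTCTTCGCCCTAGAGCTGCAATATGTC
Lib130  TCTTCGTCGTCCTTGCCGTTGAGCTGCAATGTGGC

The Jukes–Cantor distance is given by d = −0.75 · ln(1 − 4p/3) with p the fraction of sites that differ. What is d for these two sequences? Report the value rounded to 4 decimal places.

The sequences differ at positions 12 (T/C), 14 (C/T), 18 (C/G), 20 (A/T), 31 (A/G), 34 (T/G).
p = 6/35 = 0.171429.
d = −0.75 · ln(1 − (4/3)·0.171429) = −0.75 · ln(0.771428) = −0.75 · (-0.259512) = 0.1946.

0.1946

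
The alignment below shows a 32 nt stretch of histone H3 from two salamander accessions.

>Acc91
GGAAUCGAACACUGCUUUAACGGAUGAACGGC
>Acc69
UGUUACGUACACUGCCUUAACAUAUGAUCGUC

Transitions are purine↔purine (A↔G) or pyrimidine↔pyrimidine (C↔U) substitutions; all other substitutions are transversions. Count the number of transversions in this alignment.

8

Mismatches occur at site 1 (G↔U, transversion), site 3 (A↔U, transversion), site 4 (A↔U, transversion), site 5 (U↔A, transversion), site 8 (A↔U, transversion), site 16 (U↔C, transition), site 22 (G↔A, transition), site 23 (G↔U, transversion), site 28 (A↔U, transversion), site 31 (G↔U, transversion).
Of the 10 differences, 2 transitions and 8 transversions, so the answer is 8.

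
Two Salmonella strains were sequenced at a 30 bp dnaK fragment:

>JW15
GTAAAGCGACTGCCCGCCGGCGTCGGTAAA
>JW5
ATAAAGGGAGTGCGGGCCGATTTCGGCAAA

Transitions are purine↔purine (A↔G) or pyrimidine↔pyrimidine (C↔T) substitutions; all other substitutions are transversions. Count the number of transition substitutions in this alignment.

The sequences differ at positions 1 (G/A, transition), 7 (C/G, transversion), 10 (C/G, transversion), 14 (C/G, transversion), 15 (C/G, transversion), 20 (G/A, transition), 21 (C/T, transition), 22 (G/T, transversion), 27 (T/C, transition).
Of the 9 differences, 4 transitions and 5 transversions, so the answer is 4.

4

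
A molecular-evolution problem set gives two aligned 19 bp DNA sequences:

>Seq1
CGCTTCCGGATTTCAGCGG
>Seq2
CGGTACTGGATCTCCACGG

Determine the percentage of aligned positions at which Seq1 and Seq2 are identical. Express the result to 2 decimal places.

The sequences differ at positions 3 (C/G), 5 (T/A), 7 (C/T), 12 (T/C), 15 (A/C), 16 (G/A).
13 of the 19 sites match, so the percent identity is 13/19 × 100 = 68.42%.

68.42%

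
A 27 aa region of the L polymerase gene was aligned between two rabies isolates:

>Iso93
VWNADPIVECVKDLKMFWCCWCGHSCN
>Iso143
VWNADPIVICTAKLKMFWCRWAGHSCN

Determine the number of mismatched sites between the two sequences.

Mismatches occur at site 9 (E↔I), site 11 (V↔T), site 12 (K↔A), site 13 (D↔K), site 20 (C↔R), site 22 (C↔A).
That gives 6 mismatches out of 27 aligned sites, so the Hamming distance is 6.

6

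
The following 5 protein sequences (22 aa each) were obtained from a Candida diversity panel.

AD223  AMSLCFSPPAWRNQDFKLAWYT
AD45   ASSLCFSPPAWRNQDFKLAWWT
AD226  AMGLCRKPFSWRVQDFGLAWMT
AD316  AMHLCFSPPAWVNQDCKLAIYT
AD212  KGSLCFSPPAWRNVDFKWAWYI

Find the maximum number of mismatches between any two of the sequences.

Pairwise Hamming distances:
  AD223 vs AD45: 2
  AD223 vs AD226: 8
  AD223 vs AD316: 4
  AD223 vs AD212: 5
  AD45 vs AD226: 9
  AD45 vs AD316: 6
  AD45 vs AD212: 6
  AD226 vs AD316: 11
  AD226 vs AD212: 13
  AD316 vs AD212: 9
The largest is 13, between AD226 and AD212.

13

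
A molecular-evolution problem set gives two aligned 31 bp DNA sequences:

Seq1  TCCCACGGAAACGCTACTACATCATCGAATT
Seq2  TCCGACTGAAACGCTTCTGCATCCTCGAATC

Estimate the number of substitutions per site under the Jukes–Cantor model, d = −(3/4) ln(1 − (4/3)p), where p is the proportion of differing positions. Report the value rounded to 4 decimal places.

Differing sites — 4:C/G; 7:G/T; 16:A/T; 19:A/G; 24:A/C; 31:T/C.
p = 6/31 = 0.193548.
d = −0.75 · ln(1 − (4/3)·0.193548) = −0.75 · ln(0.741936) = −0.75 · (-0.298492) = 0.2239.

0.2239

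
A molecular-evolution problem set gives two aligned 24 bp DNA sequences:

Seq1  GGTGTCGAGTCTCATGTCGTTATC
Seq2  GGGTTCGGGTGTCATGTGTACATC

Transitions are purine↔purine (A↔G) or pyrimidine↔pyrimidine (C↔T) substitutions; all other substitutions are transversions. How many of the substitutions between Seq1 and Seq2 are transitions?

2

Mismatches occur at site 3 (T↔G, transversion), site 4 (G↔T, transversion), site 8 (A↔G, transition), site 11 (C↔G, transversion), site 18 (C↔G, transversion), site 19 (G↔T, transversion), site 20 (T↔A, transversion), site 21 (T↔C, transition).
Of the 8 differences, 2 transitions and 6 transversions, so the answer is 2.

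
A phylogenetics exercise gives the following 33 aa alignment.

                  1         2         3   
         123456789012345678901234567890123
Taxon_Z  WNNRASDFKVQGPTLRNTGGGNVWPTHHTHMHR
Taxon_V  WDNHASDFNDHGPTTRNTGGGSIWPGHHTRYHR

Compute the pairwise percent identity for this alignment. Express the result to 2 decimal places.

66.67%

The sequences differ at positions 2 (N/D), 4 (R/H), 9 (K/N), 10 (V/D), 11 (Q/H), 15 (L/T), 22 (N/S), 23 (V/I), 26 (T/G), 30 (H/R), 31 (M/Y).
22 of the 33 sites match, so the percent identity is 22/33 × 100 = 66.67%.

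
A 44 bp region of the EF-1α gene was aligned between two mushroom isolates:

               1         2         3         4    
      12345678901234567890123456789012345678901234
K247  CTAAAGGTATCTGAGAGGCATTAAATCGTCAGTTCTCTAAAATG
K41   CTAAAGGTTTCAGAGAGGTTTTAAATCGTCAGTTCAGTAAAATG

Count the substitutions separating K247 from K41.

Differing sites — 9:A/T; 12:T/A; 19:C/T; 20:A/T; 36:T/A; 37:C/G.
That gives 6 mismatches out of 44 aligned sites, so the Hamming distance is 6.

6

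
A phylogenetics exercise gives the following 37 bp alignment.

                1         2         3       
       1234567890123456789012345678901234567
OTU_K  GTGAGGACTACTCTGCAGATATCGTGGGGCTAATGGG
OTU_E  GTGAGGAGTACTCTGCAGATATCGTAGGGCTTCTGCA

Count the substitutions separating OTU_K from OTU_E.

Differing sites — 8:C/G; 26:G/A; 32:A/T; 33:A/C; 36:G/C; 37:G/A.
That gives 6 mismatches out of 37 aligned sites, so the Hamming distance is 6.

6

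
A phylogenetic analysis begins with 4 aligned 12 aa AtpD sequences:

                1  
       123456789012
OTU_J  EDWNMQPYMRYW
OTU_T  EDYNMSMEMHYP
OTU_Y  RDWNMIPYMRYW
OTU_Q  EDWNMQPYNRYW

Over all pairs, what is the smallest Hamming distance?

1

Pairwise Hamming distances:
  OTU_J vs OTU_T: 6
  OTU_J vs OTU_Y: 2
  OTU_J vs OTU_Q: 1
  OTU_T vs OTU_Y: 7
  OTU_T vs OTU_Q: 7
  OTU_Y vs OTU_Q: 3
The smallest is 1, between OTU_J and OTU_Q.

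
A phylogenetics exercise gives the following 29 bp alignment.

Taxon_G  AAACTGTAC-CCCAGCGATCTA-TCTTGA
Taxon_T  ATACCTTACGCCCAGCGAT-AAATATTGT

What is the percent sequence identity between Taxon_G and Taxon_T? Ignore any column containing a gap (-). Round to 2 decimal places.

Excluding the 3 gap columns leaves 26 comparable sites.
Differing sites — 2:A/T; 5:T/C; 6:G/T; 21:T/A; 25:C/A; 29:A/T.
20 of the 26 comparable sites match, so the percent identity is 20/26 × 100 = 76.92%.

76.92%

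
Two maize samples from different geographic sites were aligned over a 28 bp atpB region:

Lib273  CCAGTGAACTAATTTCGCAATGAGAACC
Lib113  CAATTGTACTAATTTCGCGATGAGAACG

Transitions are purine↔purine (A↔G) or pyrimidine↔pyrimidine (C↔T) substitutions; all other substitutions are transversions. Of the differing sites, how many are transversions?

4

The sequences differ at positions 2 (C/A, transversion), 4 (G/T, transversion), 7 (A/T, transversion), 19 (A/G, transition), 28 (C/G, transversion).
Of the 5 differences, 1 transition and 4 transversions, so the answer is 4.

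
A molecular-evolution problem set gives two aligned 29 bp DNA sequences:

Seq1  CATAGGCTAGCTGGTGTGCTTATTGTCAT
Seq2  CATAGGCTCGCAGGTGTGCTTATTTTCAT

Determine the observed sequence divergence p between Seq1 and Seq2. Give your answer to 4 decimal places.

The sequences differ at positions 9 (A/C), 12 (T/A), 25 (G/T).
There are 3 differences over 29 sites, so p = 3/29 = 0.1034.

0.1034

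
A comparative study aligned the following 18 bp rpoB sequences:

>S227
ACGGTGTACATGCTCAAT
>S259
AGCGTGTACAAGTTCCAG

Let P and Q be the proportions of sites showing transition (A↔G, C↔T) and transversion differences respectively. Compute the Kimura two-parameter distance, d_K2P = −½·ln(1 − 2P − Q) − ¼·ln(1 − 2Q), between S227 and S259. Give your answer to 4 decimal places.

0.4490

The sequences differ at positions 2 (C/G, transversion), 3 (G/C, transversion), 11 (T/A, transversion), 13 (C/T, transition), 16 (A/C, transversion), 18 (T/G, transversion).
Of the 6 differences, 1 transition and 5 transversions over 18 sites: P = 1/18 = 0.055556, Q = 5/18 = 0.277778.
d = −0.5·ln(0.611110) − 0.25·ln(0.444444) = −0.5·(-0.492478) − 0.25·(-0.810931) = 0.4490.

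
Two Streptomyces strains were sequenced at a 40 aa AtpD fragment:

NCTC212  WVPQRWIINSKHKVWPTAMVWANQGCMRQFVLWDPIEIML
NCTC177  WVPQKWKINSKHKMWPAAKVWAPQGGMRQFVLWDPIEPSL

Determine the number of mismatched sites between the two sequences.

9

Differing sites — 5:R/K; 7:I/K; 14:V/M; 17:T/A; 19:M/K; 23:N/P; 26:C/G; 38:I/P; 39:M/S.
That gives 9 mismatches out of 40 aligned sites, so the Hamming distance is 9.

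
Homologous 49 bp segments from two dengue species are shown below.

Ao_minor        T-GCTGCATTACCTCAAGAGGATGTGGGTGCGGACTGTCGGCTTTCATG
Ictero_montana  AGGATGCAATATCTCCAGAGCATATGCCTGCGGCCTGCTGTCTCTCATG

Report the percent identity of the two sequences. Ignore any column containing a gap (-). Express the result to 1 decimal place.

Excluding the 1 gap column leaves 48 comparable sites.
Mismatches occur at site 1 (T/A), site 4 (C/A), site 9 (T/A), site 12 (C/T), site 16 (A/C), site 21 (G/C), site 24 (G/A), site 27 (G/C), site 28 (G/C), site 34 (A/C), site 38 (T/C), site 39 (C/T), site 41 (G/T), site 44 (T/C).
34 of the 48 comparable sites match, so the percent identity is 34/48 × 100 = 70.8%.

70.8%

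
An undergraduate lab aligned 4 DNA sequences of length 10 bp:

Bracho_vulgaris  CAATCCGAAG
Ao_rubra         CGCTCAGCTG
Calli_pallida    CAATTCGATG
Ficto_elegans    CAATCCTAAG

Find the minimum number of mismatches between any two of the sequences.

Pairwise Hamming distances:
  Bracho_vulgaris vs Ao_rubra: 5
  Bracho_vulgaris vs Calli_pallida: 2
  Bracho_vulgaris vs Ficto_elegans: 1
  Ao_rubra vs Calli_pallida: 5
  Ao_rubra vs Ficto_elegans: 6
  Calli_pallida vs Ficto_elegans: 3
The smallest is 1, between Bracho_vulgaris and Ficto_elegans.

1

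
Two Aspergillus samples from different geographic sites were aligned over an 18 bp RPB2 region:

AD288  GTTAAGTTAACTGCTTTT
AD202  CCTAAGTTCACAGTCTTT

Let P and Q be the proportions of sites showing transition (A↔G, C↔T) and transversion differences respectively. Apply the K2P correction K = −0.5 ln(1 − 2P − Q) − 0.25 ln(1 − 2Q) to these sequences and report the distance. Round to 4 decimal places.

0.4479

The sequences differ at positions 1 (G/C, transversion), 2 (T/C, transition), 9 (A/C, transversion), 12 (T/A, transversion), 14 (C/T, transition), 15 (T/C, transition).
Of the 6 differences, 3 transitions and 3 transversions over 18 sites: P = 3/18 = 0.166667, Q = 3/18 = 0.166667.
d = −0.5·ln(0.499999) − 0.25·ln(0.666666) = −0.5·(-0.693149) − 0.25·(-0.405466) = 0.4479.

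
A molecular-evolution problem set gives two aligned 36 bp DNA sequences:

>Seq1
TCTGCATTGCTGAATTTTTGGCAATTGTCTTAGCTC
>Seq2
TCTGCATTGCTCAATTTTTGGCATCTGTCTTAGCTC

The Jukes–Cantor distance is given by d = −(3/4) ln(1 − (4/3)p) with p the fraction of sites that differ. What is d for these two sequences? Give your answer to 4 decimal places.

Mismatches occur at site 12 (G→C), site 24 (A→T), site 25 (T→C).
p = 3/36 = 0.083333.
d = −0.75 · ln(1 − (4/3)·0.083333) = −0.75 · ln(0.888889) = −0.75 · (-0.117783) = 0.0883.

0.0883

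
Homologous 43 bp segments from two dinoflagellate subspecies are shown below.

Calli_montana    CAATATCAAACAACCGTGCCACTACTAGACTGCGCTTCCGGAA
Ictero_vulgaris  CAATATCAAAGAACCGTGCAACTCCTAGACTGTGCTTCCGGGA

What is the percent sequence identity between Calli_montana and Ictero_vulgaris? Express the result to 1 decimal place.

Mismatches occur at site 11 (C↔G), site 20 (C↔A), site 24 (A↔C), site 33 (C↔T), site 42 (A↔G).
38 of the 43 sites match, so the percent identity is 38/43 × 100 = 88.4%.

88.4%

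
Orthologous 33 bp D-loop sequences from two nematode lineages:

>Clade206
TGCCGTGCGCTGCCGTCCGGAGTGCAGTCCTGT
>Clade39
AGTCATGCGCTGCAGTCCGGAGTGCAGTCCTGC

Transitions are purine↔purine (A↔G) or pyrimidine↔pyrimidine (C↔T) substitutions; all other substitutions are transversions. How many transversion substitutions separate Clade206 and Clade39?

2

Mismatches occur at site 1 (T→A, transversion), site 3 (C→T, transition), site 5 (G→A, transition), site 14 (C→A, transversion), site 33 (T→C, transition).
Of the 5 differences, 3 transitions and 2 transversions, so the answer is 2.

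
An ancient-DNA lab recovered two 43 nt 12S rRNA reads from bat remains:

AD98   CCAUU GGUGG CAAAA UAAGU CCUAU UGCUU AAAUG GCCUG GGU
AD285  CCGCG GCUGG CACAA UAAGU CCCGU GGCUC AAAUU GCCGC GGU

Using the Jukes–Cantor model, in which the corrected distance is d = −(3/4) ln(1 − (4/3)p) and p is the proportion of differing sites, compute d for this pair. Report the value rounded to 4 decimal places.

0.3490

Mismatches occur at site 3 (A↔G), site 4 (U↔C), site 5 (U↔G), site 7 (G↔C), site 13 (A↔C), site 23 (U↔C), site 24 (A↔G), site 26 (U↔G), site 30 (U↔C), site 35 (G↔U), site 39 (U↔G), site 40 (G↔C).
p = 12/43 = 0.279070.
d = −0.75 · ln(1 − (4/3)·0.279070) = −0.75 · ln(0.627907) = −0.75 · (-0.465363) = 0.3490.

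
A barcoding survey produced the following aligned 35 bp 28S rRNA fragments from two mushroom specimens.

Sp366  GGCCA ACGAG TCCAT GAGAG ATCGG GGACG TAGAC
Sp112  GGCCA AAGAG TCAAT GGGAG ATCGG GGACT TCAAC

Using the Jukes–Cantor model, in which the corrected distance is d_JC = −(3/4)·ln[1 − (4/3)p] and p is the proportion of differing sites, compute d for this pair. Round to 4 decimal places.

The sequences differ at positions 7 (C/A), 13 (C/A), 17 (A/G), 30 (G/T), 32 (A/C), 33 (G/A).
p = 6/35 = 0.171429.
d = −0.75 · ln(1 − (4/3)·0.171429) = −0.75 · ln(0.771428) = −0.75 · (-0.259512) = 0.1946.

0.1946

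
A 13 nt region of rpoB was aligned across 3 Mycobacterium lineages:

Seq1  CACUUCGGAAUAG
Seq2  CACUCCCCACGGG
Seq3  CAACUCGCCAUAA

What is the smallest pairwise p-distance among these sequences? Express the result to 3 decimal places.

Pairwise Hamming distances:
  Seq1 vs Seq2: 6
  Seq1 vs Seq3: 5
  Seq2 vs Seq3: 9
The smallest is 5 mismatches, between Seq1 and Seq3; p = 5/13 = 0.385.

0.385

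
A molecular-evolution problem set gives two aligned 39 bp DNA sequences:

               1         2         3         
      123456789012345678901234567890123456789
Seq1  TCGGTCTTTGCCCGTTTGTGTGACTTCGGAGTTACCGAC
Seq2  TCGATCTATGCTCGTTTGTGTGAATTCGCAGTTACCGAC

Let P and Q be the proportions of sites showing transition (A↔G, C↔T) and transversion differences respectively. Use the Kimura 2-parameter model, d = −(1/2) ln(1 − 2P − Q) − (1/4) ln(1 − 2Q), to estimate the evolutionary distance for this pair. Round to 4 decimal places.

0.1407

Differing sites — 4:G/A (Ti); 8:T/A (Tv); 12:C/T (Ti); 24:C/A (Tv); 29:G/C (Tv).
Of the 5 differences, 2 transitions and 3 transversions over 39 sites: P = 2/39 = 0.051282, Q = 3/39 = 0.076923.
d = −0.5·ln(0.820513) − 0.25·ln(0.846154) = −0.5·(-0.197826) − 0.25·(-0.167054) = 0.1407.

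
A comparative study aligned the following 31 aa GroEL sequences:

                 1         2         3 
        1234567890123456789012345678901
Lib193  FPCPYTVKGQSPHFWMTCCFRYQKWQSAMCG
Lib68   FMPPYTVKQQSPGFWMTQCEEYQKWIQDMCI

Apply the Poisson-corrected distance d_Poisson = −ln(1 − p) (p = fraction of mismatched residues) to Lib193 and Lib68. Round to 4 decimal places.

Mismatches occur at site 2 (P↔M), site 3 (C↔P), site 9 (G↔Q), site 13 (H↔G), site 18 (C↔Q), site 20 (F↔E), site 21 (R↔E), site 26 (Q↔I), site 27 (S↔Q), site 28 (A↔D), site 31 (G↔I).
p = 11/31 = 0.354839.
d = −ln(1 − 0.354839) = −ln(0.645161) = 0.4383.

0.4383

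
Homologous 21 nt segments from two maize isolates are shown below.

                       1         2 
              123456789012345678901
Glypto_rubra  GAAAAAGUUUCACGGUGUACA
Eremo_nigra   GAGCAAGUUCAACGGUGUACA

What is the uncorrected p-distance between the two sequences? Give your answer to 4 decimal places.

0.1905

The sequences differ at positions 3 (A/G), 4 (A/C), 10 (U/C), 11 (C/A).
There are 4 differences over 21 sites, so p = 4/21 = 0.1905.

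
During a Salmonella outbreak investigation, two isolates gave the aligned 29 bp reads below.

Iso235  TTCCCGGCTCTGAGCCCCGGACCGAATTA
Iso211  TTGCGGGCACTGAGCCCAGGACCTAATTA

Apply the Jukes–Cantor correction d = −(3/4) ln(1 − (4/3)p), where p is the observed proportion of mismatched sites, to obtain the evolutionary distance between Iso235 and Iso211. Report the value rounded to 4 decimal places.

The sequences differ at positions 3 (C/G), 5 (C/G), 9 (T/A), 18 (C/A), 24 (G/T).
p = 5/29 = 0.172414.
d = −0.75 · ln(1 − (4/3)·0.172414) = −0.75 · ln(0.770115) = −0.75 · (-0.261215) = 0.1959.

0.1959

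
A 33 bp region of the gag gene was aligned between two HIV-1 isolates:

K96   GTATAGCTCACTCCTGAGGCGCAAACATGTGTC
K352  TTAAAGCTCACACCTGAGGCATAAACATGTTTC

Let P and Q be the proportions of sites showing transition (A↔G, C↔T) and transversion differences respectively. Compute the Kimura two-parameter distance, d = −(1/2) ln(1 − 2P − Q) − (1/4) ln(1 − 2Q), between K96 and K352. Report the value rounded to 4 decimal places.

0.2082

Differing sites — 1:G/T (Tv); 4:T/A (Tv); 12:T/A (Tv); 21:G/A (Ti); 22:C/T (Ti); 31:G/T (Tv).
Of the 6 differences, 2 transitions and 4 transversions over 33 sites: P = 2/33 = 0.060606, Q = 4/33 = 0.121212.
d = −0.5·ln(0.757576) − 0.25·ln(0.757576) = −0.5·(-0.277631) − 0.25·(-0.277631) = 0.2082.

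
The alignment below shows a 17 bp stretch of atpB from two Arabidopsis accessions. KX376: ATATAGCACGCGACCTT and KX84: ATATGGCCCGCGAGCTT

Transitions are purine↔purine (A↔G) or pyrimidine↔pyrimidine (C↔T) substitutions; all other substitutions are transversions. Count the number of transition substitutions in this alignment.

1

The sequences differ at positions 5 (A/G, transition), 8 (A/C, transversion), 14 (C/G, transversion).
Of the 3 differences, 1 transition and 2 transversions, so the answer is 1.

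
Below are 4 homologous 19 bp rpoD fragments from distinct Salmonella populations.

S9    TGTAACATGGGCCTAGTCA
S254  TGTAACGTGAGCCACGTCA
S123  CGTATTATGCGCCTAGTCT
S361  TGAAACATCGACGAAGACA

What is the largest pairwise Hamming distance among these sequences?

11

Pairwise Hamming distances:
  S9 vs S254: 4
  S9 vs S123: 5
  S9 vs S361: 6
  S254 vs S123: 8
  S254 vs S361: 8
  S123 vs S361: 11
The largest is 11, between S123 and S361.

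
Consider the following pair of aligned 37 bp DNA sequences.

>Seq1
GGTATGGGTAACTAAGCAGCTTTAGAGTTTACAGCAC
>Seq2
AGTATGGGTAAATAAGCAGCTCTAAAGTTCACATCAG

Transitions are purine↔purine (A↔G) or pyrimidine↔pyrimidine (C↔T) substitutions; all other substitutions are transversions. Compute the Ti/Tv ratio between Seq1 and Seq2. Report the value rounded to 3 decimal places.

Differing sites — 1:G/A (Ti); 12:C/A (Tv); 22:T/C (Ti); 25:G/A (Ti); 30:T/C (Ti); 34:G/T (Tv); 37:C/G (Tv).
Of the 7 differences, 4 transitions and 3 transversions, so Ti/Tv = 4/3 = 1.333.

1.333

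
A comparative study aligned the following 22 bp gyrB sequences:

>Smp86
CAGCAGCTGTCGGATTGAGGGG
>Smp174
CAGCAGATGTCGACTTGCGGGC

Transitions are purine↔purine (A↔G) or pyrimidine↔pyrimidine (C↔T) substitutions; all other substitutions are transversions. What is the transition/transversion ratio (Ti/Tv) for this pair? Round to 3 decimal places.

The sequences differ at positions 7 (C/A, transversion), 13 (G/A, transition), 14 (A/C, transversion), 18 (A/C, transversion), 22 (G/C, transversion).
Of the 5 differences, 1 transition and 4 transversions, so Ti/Tv = 1/4 = 0.250.

0.250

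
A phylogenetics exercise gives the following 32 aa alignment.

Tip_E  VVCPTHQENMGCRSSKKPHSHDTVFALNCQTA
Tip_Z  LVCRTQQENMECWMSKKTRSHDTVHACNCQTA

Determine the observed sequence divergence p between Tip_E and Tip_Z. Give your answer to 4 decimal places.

0.3125

Differing sites — 1:V/L; 4:P/R; 6:H/Q; 11:G/E; 13:R/W; 14:S/M; 18:P/T; 19:H/R; 25:F/H; 27:L/C.
There are 10 differences over 32 sites, so p = 10/32 = 0.3125.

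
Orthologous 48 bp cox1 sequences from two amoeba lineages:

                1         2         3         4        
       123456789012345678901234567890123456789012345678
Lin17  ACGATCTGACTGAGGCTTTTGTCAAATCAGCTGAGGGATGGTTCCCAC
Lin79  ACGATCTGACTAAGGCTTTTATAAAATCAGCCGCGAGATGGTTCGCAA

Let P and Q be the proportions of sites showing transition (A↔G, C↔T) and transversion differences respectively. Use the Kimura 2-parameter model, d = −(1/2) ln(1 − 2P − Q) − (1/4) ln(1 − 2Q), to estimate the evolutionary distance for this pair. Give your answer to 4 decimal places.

0.1894

Differing sites — 12:G/A (Ti); 21:G/A (Ti); 23:C/A (Tv); 32:T/C (Ti); 34:A/C (Tv); 36:G/A (Ti); 45:C/G (Tv); 48:C/A (Tv).
Of the 8 differences, 4 transitions and 4 transversions over 48 sites: P = 4/48 = 0.083333, Q = 4/48 = 0.083333.
d = −0.5·ln(0.750001) − 0.25·ln(0.833334) = −0.5·(-0.287681) − 0.25·(-0.182321) = 0.1894.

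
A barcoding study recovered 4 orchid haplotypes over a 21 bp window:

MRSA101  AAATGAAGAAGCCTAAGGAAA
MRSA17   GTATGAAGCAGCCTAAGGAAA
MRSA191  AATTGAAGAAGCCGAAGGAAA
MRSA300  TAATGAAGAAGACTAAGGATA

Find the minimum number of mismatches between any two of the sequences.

Pairwise Hamming distances:
  MRSA101 vs MRSA17: 3
  MRSA101 vs MRSA191: 2
  MRSA101 vs MRSA300: 3
  MRSA17 vs MRSA191: 5
  MRSA17 vs MRSA300: 5
  MRSA191 vs MRSA300: 5
The smallest is 2, between MRSA101 and MRSA191.

2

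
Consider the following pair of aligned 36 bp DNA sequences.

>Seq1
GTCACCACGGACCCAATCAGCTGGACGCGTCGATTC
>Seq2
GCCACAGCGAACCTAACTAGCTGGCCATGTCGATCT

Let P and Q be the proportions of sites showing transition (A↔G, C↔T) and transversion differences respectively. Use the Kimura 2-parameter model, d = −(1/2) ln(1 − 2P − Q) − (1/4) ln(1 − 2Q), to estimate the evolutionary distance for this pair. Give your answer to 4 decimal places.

Differing sites — 2:T/C (Ti); 6:C/A (Tv); 7:A/G (Ti); 10:G/A (Ti); 14:C/T (Ti); 17:T/C (Ti); 18:C/T (Ti); 25:A/C (Tv); 27:G/A (Ti); 28:C/T (Ti); 35:T/C (Ti); 36:C/T (Ti).
Of the 12 differences, 10 transitions and 2 transversions over 36 sites: P = 10/36 = 0.277778, Q = 2/36 = 0.055556.
d = −0.5·ln(0.388888) − 0.25·ln(0.888888) = −0.5·(-0.944464) − 0.25·(-0.117784) = 0.5017.

0.5017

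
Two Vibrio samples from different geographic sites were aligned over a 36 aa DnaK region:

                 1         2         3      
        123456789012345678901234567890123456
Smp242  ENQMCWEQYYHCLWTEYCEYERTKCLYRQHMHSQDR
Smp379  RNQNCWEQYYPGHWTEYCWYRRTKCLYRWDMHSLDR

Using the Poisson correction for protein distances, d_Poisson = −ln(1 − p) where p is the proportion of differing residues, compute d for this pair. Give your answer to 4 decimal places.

0.3254

Mismatches occur at site 1 (E/R), site 4 (M/N), site 11 (H/P), site 12 (C/G), site 13 (L/H), site 19 (E/W), site 21 (E/R), site 29 (Q/W), site 30 (H/D), site 34 (Q/L).
p = 10/36 = 0.277778.
d = −ln(1 − 0.277778) = −ln(0.722222) = 0.3254.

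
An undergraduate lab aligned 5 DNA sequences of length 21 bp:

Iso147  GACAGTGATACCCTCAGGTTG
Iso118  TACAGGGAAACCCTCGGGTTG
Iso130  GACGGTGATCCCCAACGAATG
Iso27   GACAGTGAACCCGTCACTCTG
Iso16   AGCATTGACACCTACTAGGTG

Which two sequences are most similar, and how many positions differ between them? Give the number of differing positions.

Pairwise Hamming distances:
  Iso147 vs Iso118: 4
  Iso147 vs Iso130: 7
  Iso147 vs Iso27: 6
  Iso147 vs Iso16: 9
  Iso118 vs Iso130: 10
  Iso118 vs Iso27: 8
  Iso118 vs Iso16: 10
  Iso130 vs Iso27: 9
  Iso130 vs Iso16: 12
  Iso27 vs Iso16: 11
The smallest is 4, between Iso147 and Iso118.

4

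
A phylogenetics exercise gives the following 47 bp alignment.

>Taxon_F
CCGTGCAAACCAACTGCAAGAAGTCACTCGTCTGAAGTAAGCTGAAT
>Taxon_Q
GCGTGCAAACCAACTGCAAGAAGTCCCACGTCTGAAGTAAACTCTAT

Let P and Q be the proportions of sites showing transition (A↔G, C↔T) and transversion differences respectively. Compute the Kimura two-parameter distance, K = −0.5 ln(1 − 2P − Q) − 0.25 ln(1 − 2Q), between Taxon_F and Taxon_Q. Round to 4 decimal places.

The sequences differ at positions 1 (C/G, transversion), 26 (A/C, transversion), 28 (T/A, transversion), 41 (G/A, transition), 44 (G/C, transversion), 45 (A/T, transversion).
Of the 6 differences, 1 transition and 5 transversions over 47 sites: P = 1/47 = 0.021277, Q = 5/47 = 0.106383.
d = −0.5·ln(0.851063) − 0.25·ln(0.787234) = −0.5·(-0.161269) − 0.25·(-0.239230) = 0.1404.

0.1404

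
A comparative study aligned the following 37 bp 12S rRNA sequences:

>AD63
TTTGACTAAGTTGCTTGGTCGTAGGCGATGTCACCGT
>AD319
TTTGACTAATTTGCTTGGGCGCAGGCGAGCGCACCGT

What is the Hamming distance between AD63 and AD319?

The sequences differ at positions 10 (G/T), 19 (T/G), 22 (T/C), 29 (T/G), 30 (G/C), 31 (T/G).
That gives 6 mismatches out of 37 aligned sites, so the Hamming distance is 6.

6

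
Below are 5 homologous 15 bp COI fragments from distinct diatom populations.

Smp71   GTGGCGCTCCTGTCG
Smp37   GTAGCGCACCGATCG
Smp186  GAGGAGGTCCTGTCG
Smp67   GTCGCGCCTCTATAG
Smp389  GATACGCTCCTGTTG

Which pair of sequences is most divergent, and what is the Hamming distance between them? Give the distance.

8

Pairwise Hamming distances:
  Smp71 vs Smp37: 4
  Smp71 vs Smp186: 3
  Smp71 vs Smp67: 5
  Smp71 vs Smp389: 4
  Smp37 vs Smp186: 7
  Smp37 vs Smp67: 5
  Smp37 vs Smp389: 7
  Smp186 vs Smp67: 8
  Smp186 vs Smp389: 5
  Smp67 vs Smp389: 7
The largest is 8, between Smp186 and Smp67.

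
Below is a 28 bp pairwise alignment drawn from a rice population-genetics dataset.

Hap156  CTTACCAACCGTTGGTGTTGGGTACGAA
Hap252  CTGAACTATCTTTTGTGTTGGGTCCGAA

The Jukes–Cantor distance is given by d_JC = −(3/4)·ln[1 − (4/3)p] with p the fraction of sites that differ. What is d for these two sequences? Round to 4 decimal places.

Differing sites — 3:T/G; 5:C/A; 7:A/T; 9:C/T; 11:G/T; 14:G/T; 24:A/C.
p = 7/28 = 0.250000.
d = −0.75 · ln(1 − (4/3)·0.250000) = −0.75 · ln(0.666667) = −0.75 · (-0.405465) = 0.3041.

0.3041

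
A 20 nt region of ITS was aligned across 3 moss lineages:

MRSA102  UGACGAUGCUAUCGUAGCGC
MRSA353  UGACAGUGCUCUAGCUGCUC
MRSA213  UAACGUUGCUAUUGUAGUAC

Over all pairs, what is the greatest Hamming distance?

Pairwise Hamming distances:
  MRSA102 vs MRSA353: 7
  MRSA102 vs MRSA213: 5
  MRSA353 vs MRSA213: 9
The largest is 9, between MRSA353 and MRSA213.

9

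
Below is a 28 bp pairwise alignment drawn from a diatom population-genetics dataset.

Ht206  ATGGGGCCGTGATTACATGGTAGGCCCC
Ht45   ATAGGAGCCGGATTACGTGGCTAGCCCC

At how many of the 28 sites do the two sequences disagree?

9

Mismatches occur at site 3 (G↔A), site 6 (G↔A), site 7 (C↔G), site 9 (G↔C), site 10 (T↔G), site 17 (A↔G), site 21 (T↔C), site 22 (A↔T), site 23 (G↔A).
That gives 9 mismatches out of 28 aligned sites, so the Hamming distance is 9.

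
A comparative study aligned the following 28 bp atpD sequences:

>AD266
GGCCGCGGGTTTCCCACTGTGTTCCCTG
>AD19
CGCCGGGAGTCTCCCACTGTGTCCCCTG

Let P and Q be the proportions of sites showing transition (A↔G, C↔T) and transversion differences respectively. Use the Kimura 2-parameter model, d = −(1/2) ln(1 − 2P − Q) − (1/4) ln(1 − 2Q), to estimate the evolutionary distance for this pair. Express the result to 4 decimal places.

Mismatches occur at site 1 (G→C, transversion), site 6 (C→G, transversion), site 8 (G→A, transition), site 11 (T→C, transition), site 23 (T→C, transition).
Of the 5 differences, 3 transitions and 2 transversions over 28 sites: P = 3/28 = 0.107143, Q = 2/28 = 0.071429.
d = −0.5·ln(0.714285) − 0.25·ln(0.857142) = −0.5·(-0.336473) − 0.25·(-0.154152) = 0.2068.

0.2068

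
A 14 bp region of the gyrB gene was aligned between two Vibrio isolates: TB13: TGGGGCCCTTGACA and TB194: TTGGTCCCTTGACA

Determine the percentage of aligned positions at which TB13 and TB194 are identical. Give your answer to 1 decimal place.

85.7%

The sequences differ at positions 2 (G/T), 5 (G/T).
12 of the 14 sites match, so the percent identity is 12/14 × 100 = 85.7%.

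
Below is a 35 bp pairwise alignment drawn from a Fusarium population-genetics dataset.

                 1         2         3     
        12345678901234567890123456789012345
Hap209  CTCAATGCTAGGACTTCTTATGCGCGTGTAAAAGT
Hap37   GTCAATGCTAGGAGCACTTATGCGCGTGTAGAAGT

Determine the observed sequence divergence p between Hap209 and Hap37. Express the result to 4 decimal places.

The sequences differ at positions 1 (C/G), 14 (C/G), 15 (T/C), 16 (T/A), 31 (A/G).
There are 5 differences over 35 sites, so p = 5/35 = 0.1429.

0.1429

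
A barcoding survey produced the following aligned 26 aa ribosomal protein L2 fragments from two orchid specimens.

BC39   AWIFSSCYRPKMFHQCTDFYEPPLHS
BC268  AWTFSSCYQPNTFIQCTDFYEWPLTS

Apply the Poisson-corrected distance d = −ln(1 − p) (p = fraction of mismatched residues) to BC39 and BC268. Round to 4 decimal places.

Differing sites — 3:I/T; 9:R/Q; 11:K/N; 12:M/T; 14:H/I; 22:P/W; 25:H/T.
p = 7/26 = 0.269231.
d = −ln(1 − 0.269231) = −ln(0.730769) = 0.3137.

0.3137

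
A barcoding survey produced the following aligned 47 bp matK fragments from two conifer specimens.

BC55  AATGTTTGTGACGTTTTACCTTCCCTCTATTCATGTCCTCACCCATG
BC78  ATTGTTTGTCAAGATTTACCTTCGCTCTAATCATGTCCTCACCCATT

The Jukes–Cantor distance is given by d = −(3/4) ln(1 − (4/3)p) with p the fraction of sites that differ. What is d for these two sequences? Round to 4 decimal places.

Mismatches occur at site 2 (A/T), site 10 (G/C), site 12 (C/A), site 14 (T/A), site 24 (C/G), site 30 (T/A), site 47 (G/T).
p = 7/47 = 0.148936.
d = −0.75 · ln(1 − (4/3)·0.148936) = −0.75 · ln(0.801419) = −0.75 · (-0.221371) = 0.1660.

0.1660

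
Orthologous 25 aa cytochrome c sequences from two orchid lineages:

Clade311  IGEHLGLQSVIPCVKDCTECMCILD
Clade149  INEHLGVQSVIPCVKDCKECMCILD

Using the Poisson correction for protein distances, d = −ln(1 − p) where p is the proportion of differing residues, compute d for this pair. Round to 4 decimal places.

Mismatches occur at site 2 (G→N), site 7 (L→V), site 18 (T→K).
p = 3/25 = 0.120000.
d = −ln(1 − 0.120000) = −ln(0.880000) = 0.1278.

0.1278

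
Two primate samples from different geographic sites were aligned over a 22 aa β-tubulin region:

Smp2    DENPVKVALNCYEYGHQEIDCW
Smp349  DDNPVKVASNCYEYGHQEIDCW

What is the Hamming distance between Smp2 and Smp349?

2

Mismatches occur at site 2 (E→D), site 9 (L→S).
That gives 2 mismatches out of 22 aligned sites, so the Hamming distance is 2.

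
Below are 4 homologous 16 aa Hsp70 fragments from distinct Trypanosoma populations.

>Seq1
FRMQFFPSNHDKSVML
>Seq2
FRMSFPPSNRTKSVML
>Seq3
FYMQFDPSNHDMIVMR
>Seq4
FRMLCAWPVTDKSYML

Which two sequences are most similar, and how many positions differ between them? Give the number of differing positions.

4

Pairwise Hamming distances:
  Seq1 vs Seq2: 4
  Seq1 vs Seq3: 5
  Seq1 vs Seq4: 8
  Seq2 vs Seq3: 8
  Seq2 vs Seq4: 9
  Seq3 vs Seq4: 12
The smallest is 4, between Seq1 and Seq2.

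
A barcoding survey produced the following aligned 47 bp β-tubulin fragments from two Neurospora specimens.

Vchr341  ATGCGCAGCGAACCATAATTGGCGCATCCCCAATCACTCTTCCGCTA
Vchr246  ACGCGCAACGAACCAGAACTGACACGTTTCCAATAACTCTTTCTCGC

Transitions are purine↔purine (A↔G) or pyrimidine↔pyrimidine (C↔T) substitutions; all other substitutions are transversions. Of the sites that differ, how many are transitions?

9

The sequences differ at positions 2 (T/C, transition), 8 (G/A, transition), 16 (T/G, transversion), 19 (T/C, transition), 22 (G/A, transition), 24 (G/A, transition), 26 (A/G, transition), 28 (C/T, transition), 29 (C/T, transition), 35 (C/A, transversion), 42 (C/T, transition), 44 (G/T, transversion), 46 (T/G, transversion), 47 (A/C, transversion).
Of the 14 differences, 9 transitions and 5 transversions, so the answer is 9.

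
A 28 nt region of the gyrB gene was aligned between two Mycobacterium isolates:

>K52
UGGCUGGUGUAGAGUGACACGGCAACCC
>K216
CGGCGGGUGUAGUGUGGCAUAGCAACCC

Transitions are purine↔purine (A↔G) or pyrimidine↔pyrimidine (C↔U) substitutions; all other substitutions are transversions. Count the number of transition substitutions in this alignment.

4

Differing sites — 1:U/C (Ti); 5:U/G (Tv); 13:A/U (Tv); 17:A/G (Ti); 20:C/U (Ti); 21:G/A (Ti).
Of the 6 differences, 4 transitions and 2 transversions, so the answer is 4.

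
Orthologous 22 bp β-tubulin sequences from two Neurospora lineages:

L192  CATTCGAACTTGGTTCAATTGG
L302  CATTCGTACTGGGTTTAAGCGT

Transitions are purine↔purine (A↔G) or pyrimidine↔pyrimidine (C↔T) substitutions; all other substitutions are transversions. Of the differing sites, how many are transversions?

The sequences differ at positions 7 (A/T, transversion), 11 (T/G, transversion), 16 (C/T, transition), 19 (T/G, transversion), 20 (T/C, transition), 22 (G/T, transversion).
Of the 6 differences, 2 transitions and 4 transversions, so the answer is 4.

4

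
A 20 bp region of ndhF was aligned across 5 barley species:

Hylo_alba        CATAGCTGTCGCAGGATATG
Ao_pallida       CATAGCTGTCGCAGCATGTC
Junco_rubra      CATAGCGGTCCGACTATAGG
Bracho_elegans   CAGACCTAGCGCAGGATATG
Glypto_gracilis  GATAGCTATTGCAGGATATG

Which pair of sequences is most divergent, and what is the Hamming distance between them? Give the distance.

Pairwise Hamming distances:
  Hylo_alba vs Ao_pallida: 3
  Hylo_alba vs Junco_rubra: 6
  Hylo_alba vs Bracho_elegans: 4
  Hylo_alba vs Glypto_gracilis: 3
  Ao_pallida vs Junco_rubra: 8
  Ao_pallida vs Bracho_elegans: 7
  Ao_pallida vs Glypto_gracilis: 6
  Junco_rubra vs Bracho_elegans: 10
  Junco_rubra vs Glypto_gracilis: 9
  Bracho_elegans vs Glypto_gracilis: 5
The largest is 10, between Junco_rubra and Bracho_elegans.

10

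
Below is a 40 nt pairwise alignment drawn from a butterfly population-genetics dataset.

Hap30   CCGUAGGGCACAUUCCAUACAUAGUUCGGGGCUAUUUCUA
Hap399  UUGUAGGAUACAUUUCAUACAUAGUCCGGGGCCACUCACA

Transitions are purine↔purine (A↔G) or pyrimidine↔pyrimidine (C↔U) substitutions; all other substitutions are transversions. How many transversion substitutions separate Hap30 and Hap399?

The sequences differ at positions 1 (C/U, transition), 2 (C/U, transition), 8 (G/A, transition), 9 (C/U, transition), 15 (C/U, transition), 26 (U/C, transition), 33 (U/C, transition), 35 (U/C, transition), 37 (U/C, transition), 38 (C/A, transversion), 39 (U/C, transition).
Of the 11 differences, 10 transitions and 1 transversion, so the answer is 1.

1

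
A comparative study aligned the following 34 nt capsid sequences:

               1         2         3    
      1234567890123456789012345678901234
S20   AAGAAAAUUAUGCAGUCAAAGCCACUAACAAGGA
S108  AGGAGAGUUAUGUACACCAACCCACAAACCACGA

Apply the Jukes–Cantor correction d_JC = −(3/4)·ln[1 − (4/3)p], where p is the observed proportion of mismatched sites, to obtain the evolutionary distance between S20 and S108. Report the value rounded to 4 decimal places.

0.4234

The sequences differ at positions 2 (A/G), 5 (A/G), 7 (A/G), 13 (C/U), 15 (G/C), 16 (U/A), 18 (A/C), 21 (G/C), 26 (U/A), 30 (A/C), 32 (G/C).
p = 11/34 = 0.323529.
d = −0.75 · ln(1 − (4/3)·0.323529) = −0.75 · ln(0.568628) = −0.75 · (-0.564529) = 0.4234.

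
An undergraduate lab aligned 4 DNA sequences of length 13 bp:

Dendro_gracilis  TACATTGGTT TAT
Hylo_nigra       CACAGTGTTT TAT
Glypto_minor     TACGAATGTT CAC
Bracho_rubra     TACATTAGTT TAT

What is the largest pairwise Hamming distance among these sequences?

8

Pairwise Hamming distances:
  Dendro_gracilis vs Hylo_nigra: 3
  Dendro_gracilis vs Glypto_minor: 6
  Dendro_gracilis vs Bracho_rubra: 1
  Hylo_nigra vs Glypto_minor: 8
  Hylo_nigra vs Bracho_rubra: 4
  Glypto_minor vs Bracho_rubra: 6
The largest is 8, between Hylo_nigra and Glypto_minor.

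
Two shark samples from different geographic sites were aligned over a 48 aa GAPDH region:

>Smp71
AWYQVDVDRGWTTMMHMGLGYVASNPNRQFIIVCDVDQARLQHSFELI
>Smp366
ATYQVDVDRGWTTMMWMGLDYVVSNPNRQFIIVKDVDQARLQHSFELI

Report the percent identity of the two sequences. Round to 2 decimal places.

89.58%

The sequences differ at positions 2 (W/T), 16 (H/W), 20 (G/D), 23 (A/V), 34 (C/K).
43 of the 48 sites match, so the percent identity is 43/48 × 100 = 89.58%.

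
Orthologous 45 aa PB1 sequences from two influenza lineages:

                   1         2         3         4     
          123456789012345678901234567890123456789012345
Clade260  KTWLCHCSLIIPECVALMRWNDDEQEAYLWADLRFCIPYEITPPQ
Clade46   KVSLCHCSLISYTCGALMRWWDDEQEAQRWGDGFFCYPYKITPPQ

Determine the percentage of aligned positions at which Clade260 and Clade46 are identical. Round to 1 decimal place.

68.9%

Differing sites — 2:T/V; 3:W/S; 11:I/S; 12:P/Y; 13:E/T; 15:V/G; 21:N/W; 28:Y/Q; 29:L/R; 31:A/G; 33:L/G; 34:R/F; 37:I/Y; 40:E/K.
31 of the 45 sites match, so the percent identity is 31/45 × 100 = 68.9%.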